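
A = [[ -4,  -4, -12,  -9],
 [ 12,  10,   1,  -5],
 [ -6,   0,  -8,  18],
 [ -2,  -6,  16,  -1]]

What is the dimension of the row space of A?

Row reduce to echelon form.
R2 ← R2 + (3)·R1: [0, -2, -35, -32]
R3 ← R3 − (3/2)·R1: [0, 6, 10, 63/2]
R4 ← R4 − (1/2)·R1: [0, -4, 22, 7/2]
R3 ← R3 + (3)·R2: [0, 0, -95, -129/2]
R4 ← R4 − (2)·R2: [0, 0, 92, 135/2]
R4 ← R4 + (92/95)·R3: [0, 0, 0, 957/190]
Echelon form has 4 nonzero rows, so rank(A) = 4.
The row space has dimension equal to the rank: 4.

4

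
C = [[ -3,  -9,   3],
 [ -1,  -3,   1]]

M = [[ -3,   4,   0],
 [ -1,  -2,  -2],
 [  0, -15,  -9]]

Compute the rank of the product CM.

First compute CM:
[[ 18, -39,  -9],
 [  6, -13,  -3]]
Now row reduce the product.
R2 ← R2 − (1/3)·R1: [0, 0, 0]
1 nonzero row, so rank(CM) = 1.

1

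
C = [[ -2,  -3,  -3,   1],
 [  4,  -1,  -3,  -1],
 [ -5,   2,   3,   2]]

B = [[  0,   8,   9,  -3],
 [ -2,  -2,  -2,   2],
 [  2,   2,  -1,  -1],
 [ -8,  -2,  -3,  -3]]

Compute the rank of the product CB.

3

First compute CB:
[[ -8, -18, -12,   0],
 [  4,  30,  44,  -8],
 [-14, -42, -58,  10]]
Now row reduce the product.
R2 ← R2 + (1/2)·R1: [0, 21, 38, -8]
R3 ← R3 − (7/4)·R1: [0, -21/2, -37, 10]
R3 ← R3 + (1/2)·R2: [0, 0, -18, 6]
3 nonzero rows, so rank(CB) = 3.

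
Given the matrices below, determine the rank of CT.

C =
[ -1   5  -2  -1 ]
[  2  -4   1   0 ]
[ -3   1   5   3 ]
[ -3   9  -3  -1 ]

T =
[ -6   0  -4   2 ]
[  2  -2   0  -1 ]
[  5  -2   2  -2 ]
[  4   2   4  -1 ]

2

First compute CT:
[[  2,  -8,  -4,  -2],
 [-15,   6,  -6,   6],
 [ 57,  -6,  34, -20],
 [ 17, -14,   2,  -8]]
Now row reduce the product.
R2 ← R2 + (15/2)·R1: [0, -54, -36, -9]
R3 ← R3 − (57/2)·R1: [0, 222, 148, 37]
R4 ← R4 − (17/2)·R1: [0, 54, 36, 9]
R3 ← R3 + (37/9)·R2: [0, 0, 0, 0]
R4 ← R4 + R2: [0, 0, 0, 0]
2 nonzero rows, so rank(CT) = 2.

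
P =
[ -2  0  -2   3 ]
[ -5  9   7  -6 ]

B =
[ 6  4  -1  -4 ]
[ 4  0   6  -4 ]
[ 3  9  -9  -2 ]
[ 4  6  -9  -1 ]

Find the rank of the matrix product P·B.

2

First compute PB:
[[ -6,  -8,  -7,   9],
 [  3,   7,  50, -24]]
Now row reduce the product.
R2 ← R2 + (1/2)·R1: [0, 3, 93/2, -39/2]
2 nonzero rows, so rank(PB) = 2.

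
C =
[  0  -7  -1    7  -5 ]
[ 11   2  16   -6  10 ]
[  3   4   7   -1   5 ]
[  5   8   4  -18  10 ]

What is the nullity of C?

Row reduce to echelon form.
Swap R1 ↔ R2
R3 ← R3 − (3/11)·R1: [0, 38/11, 29/11, 7/11, 25/11]
R4 ← R4 − (5/11)·R1: [0, 78/11, -36/11, -168/11, 60/11]
R3 ← R3 + (38/77)·R2: [0, 0, 15/7, 45/11, -15/77]
R4 ← R4 + (78/77)·R2: [0, 0, -30/7, -90/11, 30/77]
R4 ← R4 + (2)·R3: [0, 0, 0, 0, 0]
3 nonzero rows, so rank(C) = 3.
C has 5 columns; by rank–nullity, nullity = 5 − 3 = 2.

2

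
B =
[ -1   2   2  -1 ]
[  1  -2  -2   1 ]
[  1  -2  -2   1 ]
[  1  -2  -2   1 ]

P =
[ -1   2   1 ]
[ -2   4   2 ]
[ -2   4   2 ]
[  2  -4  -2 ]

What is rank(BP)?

First compute BP:
[[ -9,  18,   9],
 [  9, -18,  -9],
 [  9, -18,  -9],
 [  9, -18,  -9]]
Now row reduce the product.
R2 ← R2 + R1: [0, 0, 0]
R3 ← R3 + R1: [0, 0, 0]
R4 ← R4 + R1: [0, 0, 0]
1 nonzero row, so rank(BP) = 1.

1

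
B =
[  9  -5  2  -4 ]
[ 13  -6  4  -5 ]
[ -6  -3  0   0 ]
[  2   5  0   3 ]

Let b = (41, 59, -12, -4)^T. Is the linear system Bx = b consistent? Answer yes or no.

Row reduce the augmented matrix [B | b].
R2 ← R2 − (13/9)·R1: [0, 11/9, 10/9, 7/9, -2/9]
R3 ← R3 + (2/3)·R1: [0, -19/3, 4/3, -8/3, 46/3]
R4 ← R4 − (2/9)·R1: [0, 55/9, -4/9, 35/9, -118/9]
R3 ← R3 + (57/11)·R2: [0, 0, 78/11, 15/11, 156/11]
R4 ← R4 − (5)·R2: [0, 0, -6, 0, -12]
R4 ← R4 + (11/13)·R3: [0, 0, 0, 15/13, 0]
The echelon form has 4 nonzero rows, and every pivot lies in the first 4 columns, so rank(B) = rank([B|b]) = 4.
The system is consistent.

yes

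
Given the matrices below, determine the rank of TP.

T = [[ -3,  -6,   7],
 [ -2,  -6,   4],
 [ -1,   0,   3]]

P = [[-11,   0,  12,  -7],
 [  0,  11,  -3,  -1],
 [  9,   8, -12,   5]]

First compute TP:
[[ 96, -10, -102,  62],
 [ 58, -34, -54,  40],
 [ 38,  24, -48,  22]]
Now row reduce the product.
R2 ← R2 − (29/48)·R1: [0, -671/24, 61/8, 61/24]
R3 ← R3 − (19/48)·R1: [0, 671/24, -61/8, -61/24]
R3 ← R3 + R2: [0, 0, 0, 0]
2 nonzero rows, so rank(TP) = 2.

2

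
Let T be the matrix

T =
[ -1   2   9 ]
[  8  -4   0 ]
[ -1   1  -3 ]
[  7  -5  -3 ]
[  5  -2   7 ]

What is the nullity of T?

0

Row reduce to echelon form.
R2 ← R2 + (8)·R1: [0, 12, 72]
R3 ← R3 − R1: [0, -1, -12]
R4 ← R4 + (7)·R1: [0, 9, 60]
R5 ← R5 + (5)·R1: [0, 8, 52]
R3 ← R3 + (1/12)·R2: [0, 0, -6]
R4 ← R4 − (3/4)·R2: [0, 0, 6]
R5 ← R5 − (2/3)·R2: [0, 0, 4]
R4 ← R4 + R3: [0, 0, 0]
R5 ← R5 + (2/3)·R3: [0, 0, 0]
3 nonzero rows, so rank(T) = 3.
T has 3 columns; by rank–nullity, nullity = 3 − 3 = 0.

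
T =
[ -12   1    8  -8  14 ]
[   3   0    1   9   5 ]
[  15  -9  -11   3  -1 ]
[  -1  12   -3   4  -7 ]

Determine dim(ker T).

Row reduce to echelon form.
R2 ← R2 + (1/4)·R1: [0, 1/4, 3, 7, 17/2]
R3 ← R3 + (5/4)·R1: [0, -31/4, -1, -7, 33/2]
R4 ← R4 − (1/12)·R1: [0, 143/12, -11/3, 14/3, -49/6]
R3 ← R3 + (31)·R2: [0, 0, 92, 210, 280]
R4 ← R4 − (143/3)·R2: [0, 0, -440/3, -329, -1240/3]
R4 ← R4 + (110/69)·R3: [0, 0, 0, 133/23, 760/23]
4 nonzero rows, so rank(T) = 4.
T has 5 columns; by rank–nullity, nullity = 5 − 4 = 1.

1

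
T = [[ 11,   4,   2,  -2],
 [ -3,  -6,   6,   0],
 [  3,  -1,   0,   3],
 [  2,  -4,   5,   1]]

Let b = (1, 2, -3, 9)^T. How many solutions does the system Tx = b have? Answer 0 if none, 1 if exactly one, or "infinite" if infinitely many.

Row reduce the augmented matrix [T | b].
R2 ← R2 + (3/11)·R1: [0, -54/11, 72/11, -6/11, 25/11]
R3 ← R3 − (3/11)·R1: [0, -23/11, -6/11, 39/11, -36/11]
R4 ← R4 − (2/11)·R1: [0, -52/11, 51/11, 15/11, 97/11]
R3 ← R3 − (23/54)·R2: [0, 0, -10/3, 34/9, -229/54]
R4 ← R4 − (26/27)·R2: [0, 0, -5/3, 17/9, 179/27]
R4 ← R4 − (1/2)·R3: [0, 0, 0, 0, 35/4]
The echelon form has 4 nonzero rows; the last pivot sits in the augmented column, so rank(T) = 3 but rank([T|b]) = 4.
Since the ranks differ, the system is inconsistent.
It has no solutions.

0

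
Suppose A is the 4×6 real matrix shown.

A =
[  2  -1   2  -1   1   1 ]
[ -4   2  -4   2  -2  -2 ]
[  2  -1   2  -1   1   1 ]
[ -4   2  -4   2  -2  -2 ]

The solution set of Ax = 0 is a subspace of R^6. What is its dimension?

5

Row reduce to echelon form.
R2 ← R2 + (2)·R1: [0, 0, 0, 0, 0, 0]
R3 ← R3 − R1: [0, 0, 0, 0, 0, 0]
R4 ← R4 + (2)·R1: [0, 0, 0, 0, 0, 0]
1 nonzero row, so rank(A) = 1.
A has 6 columns; by rank–nullity, nullity = 6 − 1 = 5.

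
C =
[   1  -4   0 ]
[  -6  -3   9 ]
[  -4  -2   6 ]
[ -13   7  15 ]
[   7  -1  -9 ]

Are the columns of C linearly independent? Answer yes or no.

Row reduce C to echelon form.
R2 ← R2 + (6)·R1: [0, -27, 9]
R3 ← R3 + (4)·R1: [0, -18, 6]
R4 ← R4 + (13)·R1: [0, -45, 15]
R5 ← R5 − (7)·R1: [0, 27, -9]
R3 ← R3 − (2/3)·R2: [0, 0, 0]
R4 ← R4 − (5/3)·R2: [0, 0, 0]
R5 ← R5 + R2: [0, 0, 0]
2 pivots among 3 columns.
Only 2 < 3 pivot columns, so the columns are linearly dependent.

no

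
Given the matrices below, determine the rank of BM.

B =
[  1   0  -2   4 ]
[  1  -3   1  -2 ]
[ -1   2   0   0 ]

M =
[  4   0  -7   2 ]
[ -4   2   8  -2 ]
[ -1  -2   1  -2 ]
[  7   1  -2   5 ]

2

First compute BM:
[[ 34,   8, -17,  26],
 [  1, -10, -26,  -4],
 [-12,   4,  23,  -6]]
Now row reduce the product.
R2 ← R2 − (1/34)·R1: [0, -174/17, -51/2, -81/17]
R3 ← R3 + (6/17)·R1: [0, 116/17, 17, 54/17]
R3 ← R3 + (2/3)·R2: [0, 0, 0, 0]
2 nonzero rows, so rank(BM) = 2.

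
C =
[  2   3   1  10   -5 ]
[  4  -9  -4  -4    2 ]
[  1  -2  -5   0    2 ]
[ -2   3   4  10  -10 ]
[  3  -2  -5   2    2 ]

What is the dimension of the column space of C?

4

Row reduce to echelon form.
R2 ← R2 − (2)·R1: [0, -15, -6, -24, 12]
R3 ← R3 − (1/2)·R1: [0, -7/2, -11/2, -5, 9/2]
R4 ← R4 + R1: [0, 6, 5, 20, -15]
R5 ← R5 − (3/2)·R1: [0, -13/2, -13/2, -13, 19/2]
R3 ← R3 − (7/30)·R2: [0, 0, -41/10, 3/5, 17/10]
R4 ← R4 + (2/5)·R2: [0, 0, 13/5, 52/5, -51/5]
R5 ← R5 − (13/30)·R2: [0, 0, -39/10, -13/5, 43/10]
R4 ← R4 + (26/41)·R3: [0, 0, 0, 442/41, -374/41]
R5 ← R5 − (39/41)·R3: [0, 0, 0, -130/41, 110/41]
R5 ← R5 + (5/17)·R4: [0, 0, 0, 0, 0]
Echelon form has 4 nonzero rows, so rank(C) = 4.
The column space has dimension equal to the rank: 4.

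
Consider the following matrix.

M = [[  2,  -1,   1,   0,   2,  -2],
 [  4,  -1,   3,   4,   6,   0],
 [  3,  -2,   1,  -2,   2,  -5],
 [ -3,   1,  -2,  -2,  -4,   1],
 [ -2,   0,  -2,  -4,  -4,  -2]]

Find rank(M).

Row reduce to echelon form.
R2 ← R2 − (2)·R1: [0, 1, 1, 4, 2, 4]
R3 ← R3 − (3/2)·R1: [0, -1/2, -1/2, -2, -1, -2]
R4 ← R4 + (3/2)·R1: [0, -1/2, -1/2, -2, -1, -2]
R5 ← R5 + R1: [0, -1, -1, -4, -2, -4]
R3 ← R3 + (1/2)·R2: [0, 0, 0, 0, 0, 0]
R4 ← R4 + (1/2)·R2: [0, 0, 0, 0, 0, 0]
R5 ← R5 + R2: [0, 0, 0, 0, 0, 0]
Echelon form has 2 nonzero rows, so rank(M) = 2.

2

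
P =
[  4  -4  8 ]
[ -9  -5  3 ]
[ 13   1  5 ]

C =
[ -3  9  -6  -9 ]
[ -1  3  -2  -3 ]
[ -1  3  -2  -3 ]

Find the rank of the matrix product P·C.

First compute PC:
[[-16,  48, -32, -48],
 [ 29, -87,  58,  87],
 [-45, 135, -90, -135]]
Now row reduce the product.
R2 ← R2 + (29/16)·R1: [0, 0, 0, 0]
R3 ← R3 − (45/16)·R1: [0, 0, 0, 0]
1 nonzero row, so rank(PC) = 1.

1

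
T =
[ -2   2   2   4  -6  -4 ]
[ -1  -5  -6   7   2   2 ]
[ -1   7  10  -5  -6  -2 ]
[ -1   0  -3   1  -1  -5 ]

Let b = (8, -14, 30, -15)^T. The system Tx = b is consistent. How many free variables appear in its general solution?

2

Row reduce the augmented matrix [T | b].
R2 ← R2 − (1/2)·R1: [0, -6, -7, 5, 5, 4, -18]
R3 ← R3 − (1/2)·R1: [0, 6, 9, -7, -3, 0, 26]
R4 ← R4 − (1/2)·R1: [0, -1, -4, -1, 2, -3, -19]
R3 ← R3 + R2: [0, 0, 2, -2, 2, 4, 8]
R4 ← R4 − (1/6)·R2: [0, 0, -17/6, -11/6, 7/6, -11/3, -16]
R4 ← R4 + (17/12)·R3: [0, 0, 0, -14/3, 4, 2, -14/3]
The echelon form has 4 nonzero rows, and every pivot lies in the first 6 columns, so rank(T) = rank([T|b]) = 4.
The system is consistent.
Free variables = (unknowns) − (rank) = 6 − 4 = 2.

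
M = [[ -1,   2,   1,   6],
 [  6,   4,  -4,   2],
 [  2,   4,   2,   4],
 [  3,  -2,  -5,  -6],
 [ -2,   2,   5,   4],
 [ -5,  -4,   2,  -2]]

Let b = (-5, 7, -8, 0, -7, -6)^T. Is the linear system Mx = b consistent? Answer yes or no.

Row reduce the augmented matrix [M | b].
R2 ← R2 + (6)·R1: [0, 16, 2, 38, -23]
R3 ← R3 + (2)·R1: [0, 8, 4, 16, -18]
R4 ← R4 + (3)·R1: [0, 4, -2, 12, -15]
R5 ← R5 − (2)·R1: [0, -2, 3, -8, 3]
R6 ← R6 − (5)·R1: [0, -14, -3, -32, 19]
R3 ← R3 − (1/2)·R2: [0, 0, 3, -3, -13/2]
R4 ← R4 − (1/4)·R2: [0, 0, -5/2, 5/2, -37/4]
R5 ← R5 + (1/8)·R2: [0, 0, 13/4, -13/4, 1/8]
R6 ← R6 + (7/8)·R2: [0, 0, -5/4, 5/4, -9/8]
R4 ← R4 + (5/6)·R3: [0, 0, 0, 0, -44/3]
R5 ← R5 − (13/12)·R3: [0, 0, 0, 0, 43/6]
R6 ← R6 + (5/12)·R3: [0, 0, 0, 0, -23/6]
R5 ← R5 + (43/88)·R4: [0, 0, 0, 0, 0]
R6 ← R6 − (23/88)·R4: [0, 0, 0, 0, 0]
The echelon form has 4 nonzero rows; the last pivot sits in the augmented column, so rank(M) = 3 but rank([M|b]) = 4.
Since the ranks differ, the system is inconsistent.

no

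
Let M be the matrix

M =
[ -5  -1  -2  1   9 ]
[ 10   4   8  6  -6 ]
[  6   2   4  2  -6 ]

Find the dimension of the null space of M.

3

Row reduce to echelon form.
R2 ← R2 + (2)·R1: [0, 2, 4, 8, 12]
R3 ← R3 + (6/5)·R1: [0, 4/5, 8/5, 16/5, 24/5]
R3 ← R3 − (2/5)·R2: [0, 0, 0, 0, 0]
2 nonzero rows, so rank(M) = 2.
M has 5 columns; by rank–nullity, nullity = 5 − 2 = 3.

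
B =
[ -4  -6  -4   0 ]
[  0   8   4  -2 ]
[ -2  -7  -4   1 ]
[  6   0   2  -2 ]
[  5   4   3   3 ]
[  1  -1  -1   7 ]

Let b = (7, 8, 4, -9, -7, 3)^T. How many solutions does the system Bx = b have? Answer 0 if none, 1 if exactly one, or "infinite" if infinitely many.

0

Row reduce the augmented matrix [B | b].
R3 ← R3 − (1/2)·R1: [0, -4, -2, 1, 1/2]
R4 ← R4 + (3/2)·R1: [0, -9, -4, -2, 3/2]
R5 ← R5 + (5/4)·R1: [0, -7/2, -2, 3, 7/4]
R6 ← R6 + (1/4)·R1: [0, -5/2, -2, 7, 19/4]
R3 ← R3 + (1/2)·R2: [0, 0, 0, 0, 9/2]
R4 ← R4 + (9/8)·R2: [0, 0, 1/2, -17/4, 21/2]
R5 ← R5 + (7/16)·R2: [0, 0, -1/4, 17/8, 21/4]
R6 ← R6 + (5/16)·R2: [0, 0, -3/4, 51/8, 29/4]
Swap R3 ↔ R4
R5 ← R5 + (1/2)·R3: [0, 0, 0, 0, 21/2]
R6 ← R6 + (3/2)·R3: [0, 0, 0, 0, 23]
R5 ← R5 − (7/3)·R4: [0, 0, 0, 0, 0]
R6 ← R6 − (46/9)·R4: [0, 0, 0, 0, 0]
The echelon form has 4 nonzero rows; the last pivot sits in the augmented column, so rank(B) = 3 but rank([B|b]) = 4.
Since the ranks differ, the system is inconsistent.
It has no solutions.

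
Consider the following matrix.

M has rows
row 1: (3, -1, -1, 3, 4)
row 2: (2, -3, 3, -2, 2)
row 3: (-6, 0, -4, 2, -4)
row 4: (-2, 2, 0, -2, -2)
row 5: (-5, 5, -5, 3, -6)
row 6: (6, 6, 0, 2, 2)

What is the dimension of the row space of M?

4

Row reduce to echelon form.
R2 ← R2 − (2/3)·R1: [0, -7/3, 11/3, -4, -2/3]
R3 ← R3 + (2)·R1: [0, -2, -6, 8, 4]
R4 ← R4 + (2/3)·R1: [0, 4/3, -2/3, 0, 2/3]
R5 ← R5 + (5/3)·R1: [0, 10/3, -20/3, 8, 2/3]
R6 ← R6 − (2)·R1: [0, 8, 2, -4, -6]
R3 ← R3 − (6/7)·R2: [0, 0, -64/7, 80/7, 32/7]
R4 ← R4 + (4/7)·R2: [0, 0, 10/7, -16/7, 2/7]
R5 ← R5 + (10/7)·R2: [0, 0, -10/7, 16/7, -2/7]
R6 ← R6 + (24/7)·R2: [0, 0, 102/7, -124/7, -58/7]
R4 ← R4 + (5/32)·R3: [0, 0, 0, -1/2, 1]
R5 ← R5 − (5/32)·R3: [0, 0, 0, 1/2, -1]
R6 ← R6 + (51/32)·R3: [0, 0, 0, 1/2, -1]
R5 ← R5 + R4: [0, 0, 0, 0, 0]
R6 ← R6 + R4: [0, 0, 0, 0, 0]
Echelon form has 4 nonzero rows, so rank(M) = 4.
The row space has dimension equal to the rank: 4.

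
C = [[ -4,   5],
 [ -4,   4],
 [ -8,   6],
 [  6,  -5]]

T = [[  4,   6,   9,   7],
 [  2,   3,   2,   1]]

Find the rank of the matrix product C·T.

First compute CT:
[[ -6,  -9, -26, -23],
 [ -8, -12, -28, -24],
 [-20, -30, -60, -50],
 [ 14,  21,  44,  37]]
Now row reduce the product.
R2 ← R2 − (4/3)·R1: [0, 0, 20/3, 20/3]
R3 ← R3 − (10/3)·R1: [0, 0, 80/3, 80/3]
R4 ← R4 + (7/3)·R1: [0, 0, -50/3, -50/3]
R3 ← R3 − (4)·R2: [0, 0, 0, 0]
R4 ← R4 + (5/2)·R2: [0, 0, 0, 0]
2 nonzero rows, so rank(CT) = 2.

2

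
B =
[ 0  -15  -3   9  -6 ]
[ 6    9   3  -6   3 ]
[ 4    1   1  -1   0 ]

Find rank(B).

Row reduce to echelon form.
Swap R1 ↔ R2
R3 ← R3 − (2/3)·R1: [0, -5, -1, 3, -2]
R3 ← R3 − (1/3)·R2: [0, 0, 0, 0, 0]
Echelon form has 2 nonzero rows, so rank(B) = 2.

2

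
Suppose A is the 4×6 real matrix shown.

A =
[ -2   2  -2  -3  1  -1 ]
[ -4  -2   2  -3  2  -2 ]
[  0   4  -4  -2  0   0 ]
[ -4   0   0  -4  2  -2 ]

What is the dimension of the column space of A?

Row reduce to echelon form.
R2 ← R2 − (2)·R1: [0, -6, 6, 3, 0, 0]
R4 ← R4 − (2)·R1: [0, -4, 4, 2, 0, 0]
R3 ← R3 + (2/3)·R2: [0, 0, 0, 0, 0, 0]
R4 ← R4 − (2/3)·R2: [0, 0, 0, 0, 0, 0]
Echelon form has 2 nonzero rows, so rank(A) = 2.
The column space has dimension equal to the rank: 2.

2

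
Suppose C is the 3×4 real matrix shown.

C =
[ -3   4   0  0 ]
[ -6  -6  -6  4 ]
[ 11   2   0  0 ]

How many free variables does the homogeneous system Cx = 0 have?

Row reduce to echelon form.
R2 ← R2 − (2)·R1: [0, -14, -6, 4]
R3 ← R3 + (11/3)·R1: [0, 50/3, 0, 0]
R3 ← R3 + (25/21)·R2: [0, 0, -50/7, 100/21]
3 nonzero rows, so rank(C) = 3.
C has 4 columns; by rank–nullity, nullity = 4 − 3 = 1.

1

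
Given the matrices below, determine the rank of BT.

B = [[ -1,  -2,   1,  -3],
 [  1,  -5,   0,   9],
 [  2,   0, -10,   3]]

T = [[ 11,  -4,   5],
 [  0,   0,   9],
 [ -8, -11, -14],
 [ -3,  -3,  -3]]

First compute BT:
[[-10,   2, -28],
 [-16, -31, -67],
 [ 93,  93, 141]]
Now row reduce the product.
R2 ← R2 − (8/5)·R1: [0, -171/5, -111/5]
R3 ← R3 + (93/10)·R1: [0, 558/5, -597/5]
R3 ← R3 + (62/19)·R2: [0, 0, -3645/19]
3 nonzero rows, so rank(BT) = 3.

3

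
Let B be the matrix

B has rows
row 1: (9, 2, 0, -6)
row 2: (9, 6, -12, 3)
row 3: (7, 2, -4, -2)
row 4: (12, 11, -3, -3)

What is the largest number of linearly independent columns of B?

3

Row reduce to echelon form.
R2 ← R2 − R1: [0, 4, -12, 9]
R3 ← R3 − (7/9)·R1: [0, 4/9, -4, 8/3]
R4 ← R4 − (4/3)·R1: [0, 25/3, -3, 5]
R3 ← R3 − (1/9)·R2: [0, 0, -8/3, 5/3]
R4 ← R4 − (25/12)·R2: [0, 0, 22, -55/4]
R4 ← R4 + (33/4)·R3: [0, 0, 0, 0]
Echelon form has 3 nonzero rows, so rank(B) = 3.
The rank gives the maximum number of linearly independent columns: 3.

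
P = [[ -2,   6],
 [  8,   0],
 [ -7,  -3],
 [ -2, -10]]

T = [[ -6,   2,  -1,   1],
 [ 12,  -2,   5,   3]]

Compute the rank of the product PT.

First compute PT:
[[ 84, -16,  32,  16],
 [-48,  16,  -8,   8],
 [  6,  -8,  -8, -16],
 [-108,  16, -48, -32]]
Now row reduce the product.
R2 ← R2 + (4/7)·R1: [0, 48/7, 72/7, 120/7]
R3 ← R3 − (1/14)·R1: [0, -48/7, -72/7, -120/7]
R4 ← R4 + (9/7)·R1: [0, -32/7, -48/7, -80/7]
R3 ← R3 + R2: [0, 0, 0, 0]
R4 ← R4 + (2/3)·R2: [0, 0, 0, 0]
2 nonzero rows, so rank(PT) = 2.

2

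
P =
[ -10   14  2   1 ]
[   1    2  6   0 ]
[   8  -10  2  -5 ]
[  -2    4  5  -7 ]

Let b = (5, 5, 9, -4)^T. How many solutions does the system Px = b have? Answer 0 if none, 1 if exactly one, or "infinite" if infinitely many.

Row reduce the augmented matrix [P | b].
R2 ← R2 + (1/10)·R1: [0, 17/5, 31/5, 1/10, 11/2]
R3 ← R3 + (4/5)·R1: [0, 6/5, 18/5, -21/5, 13]
R4 ← R4 − (1/5)·R1: [0, 6/5, 23/5, -36/5, -5]
R3 ← R3 − (6/17)·R2: [0, 0, 24/17, -72/17, 188/17]
R4 ← R4 − (6/17)·R2: [0, 0, 41/17, -123/17, -118/17]
R4 ← R4 − (41/24)·R3: [0, 0, 0, 0, -155/6]
The echelon form has 4 nonzero rows; the last pivot sits in the augmented column, so rank(P) = 3 but rank([P|b]) = 4.
Since the ranks differ, the system is inconsistent.
It has no solutions.

0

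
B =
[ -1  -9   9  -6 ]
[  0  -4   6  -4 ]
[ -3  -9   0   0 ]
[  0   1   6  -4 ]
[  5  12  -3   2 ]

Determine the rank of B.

3

Row reduce to echelon form.
R3 ← R3 − (3)·R1: [0, 18, -27, 18]
R5 ← R5 + (5)·R1: [0, -33, 42, -28]
R3 ← R3 + (9/2)·R2: [0, 0, 0, 0]
R4 ← R4 + (1/4)·R2: [0, 0, 15/2, -5]
R5 ← R5 − (33/4)·R2: [0, 0, -15/2, 5]
Swap R3 ↔ R4
R5 ← R5 + R3: [0, 0, 0, 0]
Echelon form has 3 nonzero rows, so rank(B) = 3.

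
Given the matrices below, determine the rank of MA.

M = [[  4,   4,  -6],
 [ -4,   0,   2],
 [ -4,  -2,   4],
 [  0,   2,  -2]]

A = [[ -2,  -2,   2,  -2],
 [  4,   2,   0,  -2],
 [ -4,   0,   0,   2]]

2

First compute MA:
[[ 32,   0,   8, -28],
 [  0,   8,  -8,  12],
 [-16,   4,  -8,  20],
 [ 16,   4,   0,  -8]]
Now row reduce the product.
R3 ← R3 + (1/2)·R1: [0, 4, -4, 6]
R4 ← R4 − (1/2)·R1: [0, 4, -4, 6]
R3 ← R3 − (1/2)·R2: [0, 0, 0, 0]
R4 ← R4 − (1/2)·R2: [0, 0, 0, 0]
2 nonzero rows, so rank(MA) = 2.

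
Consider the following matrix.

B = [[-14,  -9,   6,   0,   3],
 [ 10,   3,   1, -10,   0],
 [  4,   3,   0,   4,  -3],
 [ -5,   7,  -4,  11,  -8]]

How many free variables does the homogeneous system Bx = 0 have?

Row reduce to echelon form.
R2 ← R2 + (5/7)·R1: [0, -24/7, 37/7, -10, 15/7]
R3 ← R3 + (2/7)·R1: [0, 3/7, 12/7, 4, -15/7]
R4 ← R4 − (5/14)·R1: [0, 143/14, -43/7, 11, -127/14]
R3 ← R3 + (1/8)·R2: [0, 0, 19/8, 11/4, -15/8]
R4 ← R4 + (143/48)·R2: [0, 0, 461/48, -451/24, -43/16]
R4 ← R4 − (461/114)·R3: [0, 0, 0, -1705/57, 93/19]
4 nonzero rows, so rank(B) = 4.
B has 5 columns; by rank–nullity, nullity = 5 − 4 = 1.

1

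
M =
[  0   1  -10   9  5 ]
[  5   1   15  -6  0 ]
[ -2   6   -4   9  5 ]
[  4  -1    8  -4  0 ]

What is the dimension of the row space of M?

Row reduce to echelon form.
Swap R1 ↔ R2
R3 ← R3 + (2/5)·R1: [0, 32/5, 2, 33/5, 5]
R4 ← R4 − (4/5)·R1: [0, -9/5, -4, 4/5, 0]
R3 ← R3 − (32/5)·R2: [0, 0, 66, -51, -27]
R4 ← R4 + (9/5)·R2: [0, 0, -22, 17, 9]
R4 ← R4 + (1/3)·R3: [0, 0, 0, 0, 0]
Echelon form has 3 nonzero rows, so rank(M) = 3.
The row space has dimension equal to the rank: 3.

3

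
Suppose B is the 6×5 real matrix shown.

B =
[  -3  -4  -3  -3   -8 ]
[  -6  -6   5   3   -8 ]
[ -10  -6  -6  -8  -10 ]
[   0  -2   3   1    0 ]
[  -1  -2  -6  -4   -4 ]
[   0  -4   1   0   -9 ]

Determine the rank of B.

Row reduce to echelon form.
R2 ← R2 − (2)·R1: [0, 2, 11, 9, 8]
R3 ← R3 − (10/3)·R1: [0, 22/3, 4, 2, 50/3]
R5 ← R5 − (1/3)·R1: [0, -2/3, -5, -3, -4/3]
R3 ← R3 − (11/3)·R2: [0, 0, -109/3, -31, -38/3]
R4 ← R4 + R2: [0, 0, 14, 10, 8]
R5 ← R5 + (1/3)·R2: [0, 0, -4/3, 0, 4/3]
R6 ← R6 + (2)·R2: [0, 0, 23, 18, 7]
R4 ← R4 + (42/109)·R3: [0, 0, 0, -212/109, 340/109]
R5 ← R5 − (4/109)·R3: [0, 0, 0, 124/109, 196/109]
R6 ← R6 + (69/109)·R3: [0, 0, 0, -177/109, -111/109]
R5 ← R5 + (31/53)·R4: [0, 0, 0, 0, 192/53]
R6 ← R6 − (177/212)·R4: [0, 0, 0, 0, -192/53]
R6 ← R6 + R5: [0, 0, 0, 0, 0]
Echelon form has 5 nonzero rows, so rank(B) = 5.

5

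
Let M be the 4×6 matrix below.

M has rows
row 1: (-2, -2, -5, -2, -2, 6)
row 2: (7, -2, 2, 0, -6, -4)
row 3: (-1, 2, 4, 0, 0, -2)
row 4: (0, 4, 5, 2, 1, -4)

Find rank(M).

4

Row reduce to echelon form.
R2 ← R2 + (7/2)·R1: [0, -9, -31/2, -7, -13, 17]
R3 ← R3 − (1/2)·R1: [0, 3, 13/2, 1, 1, -5]
R3 ← R3 + (1/3)·R2: [0, 0, 4/3, -4/3, -10/3, 2/3]
R4 ← R4 + (4/9)·R2: [0, 0, -17/9, -10/9, -43/9, 32/9]
R4 ← R4 + (17/12)·R3: [0, 0, 0, -3, -19/2, 9/2]
Echelon form has 4 nonzero rows, so rank(M) = 4.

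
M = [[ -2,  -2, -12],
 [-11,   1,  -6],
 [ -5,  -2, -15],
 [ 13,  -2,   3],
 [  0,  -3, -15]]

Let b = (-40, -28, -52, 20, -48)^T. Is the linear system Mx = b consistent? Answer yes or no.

yes

Row reduce the augmented matrix [M | b].
R2 ← R2 − (11/2)·R1: [0, 12, 60, 192]
R3 ← R3 − (5/2)·R1: [0, 3, 15, 48]
R4 ← R4 + (13/2)·R1: [0, -15, -75, -240]
R3 ← R3 − (1/4)·R2: [0, 0, 0, 0]
R4 ← R4 + (5/4)·R2: [0, 0, 0, 0]
R5 ← R5 + (1/4)·R2: [0, 0, 0, 0]
The echelon form has 2 nonzero rows, and every pivot lies in the first 3 columns, so rank(M) = rank([M|b]) = 2.
The system is consistent.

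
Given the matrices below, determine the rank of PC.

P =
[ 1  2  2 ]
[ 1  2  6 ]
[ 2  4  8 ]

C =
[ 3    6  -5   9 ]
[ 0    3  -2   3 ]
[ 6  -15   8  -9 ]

First compute PC:
[[ 15, -18,   7,  -3],
 [ 39, -78,  39, -39],
 [ 54, -96,  46, -42]]
Now row reduce the product.
R2 ← R2 − (13/5)·R1: [0, -156/5, 104/5, -156/5]
R3 ← R3 − (18/5)·R1: [0, -156/5, 104/5, -156/5]
R3 ← R3 − R2: [0, 0, 0, 0]
2 nonzero rows, so rank(PC) = 2.

2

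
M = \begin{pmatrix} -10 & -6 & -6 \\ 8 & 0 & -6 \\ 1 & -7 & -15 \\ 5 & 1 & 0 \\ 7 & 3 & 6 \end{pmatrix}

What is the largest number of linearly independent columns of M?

3

Row reduce to echelon form.
R2 ← R2 + (4/5)·R1: [0, -24/5, -54/5]
R3 ← R3 + (1/10)·R1: [0, -38/5, -78/5]
R4 ← R4 + (1/2)·R1: [0, -2, -3]
R5 ← R5 + (7/10)·R1: [0, -6/5, 9/5]
R3 ← R3 − (19/12)·R2: [0, 0, 3/2]
R4 ← R4 − (5/12)·R2: [0, 0, 3/2]
R5 ← R5 − (1/4)·R2: [0, 0, 9/2]
R4 ← R4 − R3: [0, 0, 0]
R5 ← R5 − (3)·R3: [0, 0, 0]
Echelon form has 3 nonzero rows, so rank(M) = 3.
The rank gives the maximum number of linearly independent columns: 3.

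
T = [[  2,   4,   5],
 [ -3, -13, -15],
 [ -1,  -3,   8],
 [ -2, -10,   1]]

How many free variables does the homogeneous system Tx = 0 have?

0

Row reduce to echelon form.
R2 ← R2 + (3/2)·R1: [0, -7, -15/2]
R3 ← R3 + (1/2)·R1: [0, -1, 21/2]
R4 ← R4 + R1: [0, -6, 6]
R3 ← R3 − (1/7)·R2: [0, 0, 81/7]
R4 ← R4 − (6/7)·R2: [0, 0, 87/7]
R4 ← R4 − (29/27)·R3: [0, 0, 0]
3 nonzero rows, so rank(T) = 3.
T has 3 columns; by rank–nullity, nullity = 3 − 3 = 0.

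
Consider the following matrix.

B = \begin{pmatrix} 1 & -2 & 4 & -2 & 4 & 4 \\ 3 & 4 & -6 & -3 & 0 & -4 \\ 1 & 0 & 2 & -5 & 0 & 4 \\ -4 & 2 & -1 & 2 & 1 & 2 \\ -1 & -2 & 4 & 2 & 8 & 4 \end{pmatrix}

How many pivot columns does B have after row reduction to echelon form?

4

Row reduce to echelon form.
R2 ← R2 − (3)·R1: [0, 10, -18, 3, -12, -16]
R3 ← R3 − R1: [0, 2, -2, -3, -4, 0]
R4 ← R4 + (4)·R1: [0, -6, 15, -6, 17, 18]
R5 ← R5 + R1: [0, -4, 8, 0, 12, 8]
R3 ← R3 − (1/5)·R2: [0, 0, 8/5, -18/5, -8/5, 16/5]
R4 ← R4 + (3/5)·R2: [0, 0, 21/5, -21/5, 49/5, 42/5]
R5 ← R5 + (2/5)·R2: [0, 0, 4/5, 6/5, 36/5, 8/5]
R4 ← R4 − (21/8)·R3: [0, 0, 0, 21/4, 14, 0]
R5 ← R5 − (1/2)·R3: [0, 0, 0, 3, 8, 0]
R5 ← R5 − (4/7)·R4: [0, 0, 0, 0, 0, 0]
Echelon form has 4 nonzero rows, so rank(B) = 4.
Each nonzero row contributes one pivot column: 4 pivot columns.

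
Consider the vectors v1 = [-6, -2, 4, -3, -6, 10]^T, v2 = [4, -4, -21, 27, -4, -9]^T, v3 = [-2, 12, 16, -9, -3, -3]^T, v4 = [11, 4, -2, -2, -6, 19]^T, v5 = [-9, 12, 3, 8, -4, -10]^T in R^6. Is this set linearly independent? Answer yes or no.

yes

Form the matrix with these vectors as rows and row reduce.
R2 ← R2 + (2/3)·R1: [0, -16/3, -55/3, 25, -8, -7/3]
R3 ← R3 − (1/3)·R1: [0, 38/3, 44/3, -8, -1, -19/3]
R4 ← R4 + (11/6)·R1: [0, 1/3, 16/3, -15/2, -17, 112/3]
R5 ← R5 − (3/2)·R1: [0, 15, -3, 25/2, 5, -25]
R3 ← R3 + (19/8)·R2: [0, 0, -231/8, 411/8, -20, -95/8]
R4 ← R4 + (1/16)·R2: [0, 0, 67/16, -95/16, -35/2, 595/16]
R5 ← R5 + (45/16)·R2: [0, 0, -873/16, 1325/16, -35/2, -505/16]
R4 ← R4 + (67/462)·R3: [0, 0, 0, 233/154, -9425/462, 16385/462]
R5 ← R5 − (291/154)·R3: [0, 0, 0, -2197/154, 3125/154, -1405/154]
R5 ← R5 + (2197/233)·R4: [0, 0, 0, 0, -120275/699, 227375/699]
5 nonzero rows, so the 5 vectors span a space of dimension 5.
Since 5 = 5, the vectors are linearly independent.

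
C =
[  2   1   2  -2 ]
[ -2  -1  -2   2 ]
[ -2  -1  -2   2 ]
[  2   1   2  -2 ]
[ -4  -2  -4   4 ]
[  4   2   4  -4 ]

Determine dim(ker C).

3

Row reduce to echelon form.
R2 ← R2 + R1: [0, 0, 0, 0]
R3 ← R3 + R1: [0, 0, 0, 0]
R4 ← R4 − R1: [0, 0, 0, 0]
R5 ← R5 + (2)·R1: [0, 0, 0, 0]
R6 ← R6 − (2)·R1: [0, 0, 0, 0]
1 nonzero row, so rank(C) = 1.
C has 4 columns; by rank–nullity, nullity = 4 − 1 = 3.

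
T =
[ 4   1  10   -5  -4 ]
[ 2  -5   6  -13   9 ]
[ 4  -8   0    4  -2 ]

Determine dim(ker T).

Row reduce to echelon form.
R2 ← R2 − (1/2)·R1: [0, -11/2, 1, -21/2, 11]
R3 ← R3 − R1: [0, -9, -10, 9, 2]
R3 ← R3 − (18/11)·R2: [0, 0, -128/11, 288/11, -16]
3 nonzero rows, so rank(T) = 3.
T has 5 columns; by rank–nullity, nullity = 5 − 3 = 2.

2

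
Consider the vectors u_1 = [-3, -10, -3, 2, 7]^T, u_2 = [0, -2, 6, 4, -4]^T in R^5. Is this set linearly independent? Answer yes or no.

yes

Form the matrix with these vectors as rows and row reduce.
2 nonzero rows, so the 2 vectors span a space of dimension 2.
Since 2 = 2, the vectors are linearly independent.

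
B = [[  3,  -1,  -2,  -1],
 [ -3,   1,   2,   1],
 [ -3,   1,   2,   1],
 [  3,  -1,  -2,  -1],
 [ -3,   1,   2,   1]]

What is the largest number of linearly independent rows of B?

Row reduce to echelon form.
R2 ← R2 + R1: [0, 0, 0, 0]
R3 ← R3 + R1: [0, 0, 0, 0]
R4 ← R4 − R1: [0, 0, 0, 0]
R5 ← R5 + R1: [0, 0, 0, 0]
Echelon form has 1 nonzero row, so rank(B) = 1.
The rank gives the maximum number of linearly independent rows: 1.

1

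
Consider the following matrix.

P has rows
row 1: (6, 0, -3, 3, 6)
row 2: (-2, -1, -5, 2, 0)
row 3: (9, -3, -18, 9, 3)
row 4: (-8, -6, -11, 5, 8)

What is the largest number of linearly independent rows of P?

Row reduce to echelon form.
R2 ← R2 + (1/3)·R1: [0, -1, -6, 3, 2]
R3 ← R3 − (3/2)·R1: [0, -3, -27/2, 9/2, -6]
R4 ← R4 + (4/3)·R1: [0, -6, -15, 9, 16]
R3 ← R3 − (3)·R2: [0, 0, 9/2, -9/2, -12]
R4 ← R4 − (6)·R2: [0, 0, 21, -9, 4]
R4 ← R4 − (14/3)·R3: [0, 0, 0, 12, 60]
Echelon form has 4 nonzero rows, so rank(P) = 4.
The rank gives the maximum number of linearly independent rows: 4.

4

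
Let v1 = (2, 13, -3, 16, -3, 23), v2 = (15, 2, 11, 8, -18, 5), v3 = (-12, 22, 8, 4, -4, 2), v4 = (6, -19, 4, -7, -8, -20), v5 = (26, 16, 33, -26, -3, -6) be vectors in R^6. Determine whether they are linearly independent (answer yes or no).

yes

Form the matrix with these vectors as rows and row reduce.
R2 ← R2 − (15/2)·R1: [0, -191/2, 67/2, -112, 9/2, -335/2]
R3 ← R3 + (6)·R1: [0, 100, -10, 100, -22, 140]
R4 ← R4 − (3)·R1: [0, -58, 13, -55, 1, -89]
R5 ← R5 − (13)·R1: [0, -153, 72, -234, 36, -305]
R3 ← R3 + (200/191)·R2: [0, 0, 4790/191, -3300/191, -3302/191, -6760/191]
R4 ← R4 − (116/191)·R2: [0, 0, -1403/191, 2487/191, -331/191, 2431/191]
R5 ← R5 − (306/191)·R2: [0, 0, 3501/191, -10422/191, 5499/191, -7000/191]
R4 ← R4 + (1403/4790)·R3: [0, 0, 0, 3813/479, -16278/2395, 1131/479]
R5 ← R5 − (3501/4790)·R3: [0, 0, 0, -20088/479, 99216/2395, -5164/479]
R5 ← R5 + (216/41)·R4: [0, 0, 0, 0, 1152/205, 68/41]
5 nonzero rows, so the 5 vectors span a space of dimension 5.
Since 5 = 5, the vectors are linearly independent.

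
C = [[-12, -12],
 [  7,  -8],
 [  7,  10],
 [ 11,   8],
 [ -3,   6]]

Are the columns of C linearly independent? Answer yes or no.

Row reduce C to echelon form.
R2 ← R2 + (7/12)·R1: [0, -15]
R3 ← R3 + (7/12)·R1: [0, 3]
R4 ← R4 + (11/12)·R1: [0, -3]
R5 ← R5 − (1/4)·R1: [0, 9]
R3 ← R3 + (1/5)·R2: [0, 0]
R4 ← R4 − (1/5)·R2: [0, 0]
R5 ← R5 + (3/5)·R2: [0, 0]
2 pivots among 2 columns.
Every column is a pivot column, so the columns are linearly independent.

yes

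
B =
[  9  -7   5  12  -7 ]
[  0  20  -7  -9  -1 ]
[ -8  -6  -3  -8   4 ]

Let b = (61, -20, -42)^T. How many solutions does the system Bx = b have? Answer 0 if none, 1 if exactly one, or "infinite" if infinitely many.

Row reduce the augmented matrix [B | b].
R3 ← R3 + (8/9)·R1: [0, -110/9, 13/9, 8/3, -20/9, 110/9]
R3 ← R3 + (11/18)·R2: [0, 0, -17/6, -17/6, -17/6, 0]
The echelon form has 3 nonzero rows, and every pivot lies in the first 5 columns, so rank(B) = rank([B|b]) = 3.
The system is consistent.
rank = 3 < 5 unknowns, so there are infinitely many solutions.

infinite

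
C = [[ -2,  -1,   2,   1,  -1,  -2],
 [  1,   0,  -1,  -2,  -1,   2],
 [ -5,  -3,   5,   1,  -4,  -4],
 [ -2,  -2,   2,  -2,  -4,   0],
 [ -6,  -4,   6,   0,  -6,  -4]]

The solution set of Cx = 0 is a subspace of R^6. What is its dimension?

Row reduce to echelon form.
R2 ← R2 + (1/2)·R1: [0, -1/2, 0, -3/2, -3/2, 1]
R3 ← R3 − (5/2)·R1: [0, -1/2, 0, -3/2, -3/2, 1]
R4 ← R4 − R1: [0, -1, 0, -3, -3, 2]
R5 ← R5 − (3)·R1: [0, -1, 0, -3, -3, 2]
R3 ← R3 − R2: [0, 0, 0, 0, 0, 0]
R4 ← R4 − (2)·R2: [0, 0, 0, 0, 0, 0]
R5 ← R5 − (2)·R2: [0, 0, 0, 0, 0, 0]
2 nonzero rows, so rank(C) = 2.
C has 6 columns; by rank–nullity, nullity = 6 − 2 = 4.

4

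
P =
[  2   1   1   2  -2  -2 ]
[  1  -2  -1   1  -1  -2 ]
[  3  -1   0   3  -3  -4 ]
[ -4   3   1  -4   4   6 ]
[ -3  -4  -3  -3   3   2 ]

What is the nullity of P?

4

Row reduce to echelon form.
R2 ← R2 − (1/2)·R1: [0, -5/2, -3/2, 0, 0, -1]
R3 ← R3 − (3/2)·R1: [0, -5/2, -3/2, 0, 0, -1]
R4 ← R4 + (2)·R1: [0, 5, 3, 0, 0, 2]
R5 ← R5 + (3/2)·R1: [0, -5/2, -3/2, 0, 0, -1]
R3 ← R3 − R2: [0, 0, 0, 0, 0, 0]
R4 ← R4 + (2)·R2: [0, 0, 0, 0, 0, 0]
R5 ← R5 − R2: [0, 0, 0, 0, 0, 0]
2 nonzero rows, so rank(P) = 2.
P has 6 columns; by rank–nullity, nullity = 6 − 2 = 4.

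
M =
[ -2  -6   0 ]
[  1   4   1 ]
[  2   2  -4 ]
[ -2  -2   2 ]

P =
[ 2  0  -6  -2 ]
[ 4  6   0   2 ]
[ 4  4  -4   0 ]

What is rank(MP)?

2

First compute MP:
[[-28, -36,  12,  -8],
 [ 22,  28, -10,   6],
 [ -4,  -4,   4,   0],
 [ -4,  -4,   4,   0]]
Now row reduce the product.
R2 ← R2 + (11/14)·R1: [0, -2/7, -4/7, -2/7]
R3 ← R3 − (1/7)·R1: [0, 8/7, 16/7, 8/7]
R4 ← R4 − (1/7)·R1: [0, 8/7, 16/7, 8/7]
R3 ← R3 + (4)·R2: [0, 0, 0, 0]
R4 ← R4 + (4)·R2: [0, 0, 0, 0]
2 nonzero rows, so rank(MP) = 2.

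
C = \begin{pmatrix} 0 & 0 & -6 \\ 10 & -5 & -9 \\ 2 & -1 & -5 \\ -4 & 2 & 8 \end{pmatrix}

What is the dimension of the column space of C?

2

Row reduce to echelon form.
Swap R1 ↔ R2
R3 ← R3 − (1/5)·R1: [0, 0, -16/5]
R4 ← R4 + (2/5)·R1: [0, 0, 22/5]
R3 ← R3 − (8/15)·R2: [0, 0, 0]
R4 ← R4 + (11/15)·R2: [0, 0, 0]
Echelon form has 2 nonzero rows, so rank(C) = 2.
The column space has dimension equal to the rank: 2.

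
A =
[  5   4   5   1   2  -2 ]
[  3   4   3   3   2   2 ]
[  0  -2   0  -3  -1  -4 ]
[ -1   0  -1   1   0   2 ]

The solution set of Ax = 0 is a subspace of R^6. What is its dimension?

4

Row reduce to echelon form.
R2 ← R2 − (3/5)·R1: [0, 8/5, 0, 12/5, 4/5, 16/5]
R4 ← R4 + (1/5)·R1: [0, 4/5, 0, 6/5, 2/5, 8/5]
R3 ← R3 + (5/4)·R2: [0, 0, 0, 0, 0, 0]
R4 ← R4 − (1/2)·R2: [0, 0, 0, 0, 0, 0]
2 nonzero rows, so rank(A) = 2.
A has 6 columns; by rank–nullity, nullity = 6 − 2 = 4.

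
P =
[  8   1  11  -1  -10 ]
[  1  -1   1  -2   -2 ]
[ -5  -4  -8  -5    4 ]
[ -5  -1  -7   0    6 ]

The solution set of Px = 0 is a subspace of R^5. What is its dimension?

Row reduce to echelon form.
R2 ← R2 − (1/8)·R1: [0, -9/8, -3/8, -15/8, -3/4]
R3 ← R3 + (5/8)·R1: [0, -27/8, -9/8, -45/8, -9/4]
R4 ← R4 + (5/8)·R1: [0, -3/8, -1/8, -5/8, -1/4]
R3 ← R3 − (3)·R2: [0, 0, 0, 0, 0]
R4 ← R4 − (1/3)·R2: [0, 0, 0, 0, 0]
2 nonzero rows, so rank(P) = 2.
P has 5 columns; by rank–nullity, nullity = 5 − 2 = 3.

3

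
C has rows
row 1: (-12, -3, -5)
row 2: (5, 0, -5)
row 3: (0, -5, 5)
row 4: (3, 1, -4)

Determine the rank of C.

3

Row reduce to echelon form.
R2 ← R2 + (5/12)·R1: [0, -5/4, -85/12]
R4 ← R4 + (1/4)·R1: [0, 1/4, -21/4]
R3 ← R3 − (4)·R2: [0, 0, 100/3]
R4 ← R4 + (1/5)·R2: [0, 0, -20/3]
R4 ← R4 + (1/5)·R3: [0, 0, 0]
Echelon form has 3 nonzero rows, so rank(C) = 3.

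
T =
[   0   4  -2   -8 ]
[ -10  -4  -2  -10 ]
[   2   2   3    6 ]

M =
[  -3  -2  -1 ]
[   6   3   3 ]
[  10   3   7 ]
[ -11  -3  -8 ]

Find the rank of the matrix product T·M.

First compute TM:
[[ 92,  30,  62],
 [ 96,  32,  64],
 [-30,  -7, -23]]
Now row reduce the product.
R2 ← R2 − (24/23)·R1: [0, 16/23, -16/23]
R3 ← R3 + (15/46)·R1: [0, 64/23, -64/23]
R3 ← R3 − (4)·R2: [0, 0, 0]
2 nonzero rows, so rank(TM) = 2.

2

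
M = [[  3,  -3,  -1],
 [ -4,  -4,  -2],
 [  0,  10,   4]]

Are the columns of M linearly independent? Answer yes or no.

Row reduce M to echelon form.
R2 ← R2 + (4/3)·R1: [0, -8, -10/3]
R3 ← R3 + (5/4)·R2: [0, 0, -1/6]
3 pivots among 3 columns.
Every column is a pivot column, so the columns are linearly independent.

yes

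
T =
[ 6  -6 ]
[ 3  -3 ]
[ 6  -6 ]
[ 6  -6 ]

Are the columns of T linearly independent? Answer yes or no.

Row reduce T to echelon form.
R2 ← R2 − (1/2)·R1: [0, 0]
R3 ← R3 − R1: [0, 0]
R4 ← R4 − R1: [0, 0]
1 pivot among 2 columns.
Only 1 < 2 pivot columns, so the columns are linearly dependent.

no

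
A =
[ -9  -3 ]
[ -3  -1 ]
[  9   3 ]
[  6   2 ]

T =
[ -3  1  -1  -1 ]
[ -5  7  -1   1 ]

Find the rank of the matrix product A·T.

1

First compute AT:
[[ 42, -30,  12,   6],
 [ 14, -10,   4,   2],
 [-42,  30, -12,  -6],
 [-28,  20,  -8,  -4]]
Now row reduce the product.
R2 ← R2 − (1/3)·R1: [0, 0, 0, 0]
R3 ← R3 + R1: [0, 0, 0, 0]
R4 ← R4 + (2/3)·R1: [0, 0, 0, 0]
1 nonzero row, so rank(AT) = 1.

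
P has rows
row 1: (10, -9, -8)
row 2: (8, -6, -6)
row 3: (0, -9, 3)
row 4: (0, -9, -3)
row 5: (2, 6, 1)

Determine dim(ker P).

0

Row reduce to echelon form.
R2 ← R2 − (4/5)·R1: [0, 6/5, 2/5]
R5 ← R5 − (1/5)·R1: [0, 39/5, 13/5]
R3 ← R3 + (15/2)·R2: [0, 0, 6]
R4 ← R4 + (15/2)·R2: [0, 0, 0]
R5 ← R5 − (13/2)·R2: [0, 0, 0]
3 nonzero rows, so rank(P) = 3.
P has 3 columns; by rank–nullity, nullity = 3 − 3 = 0.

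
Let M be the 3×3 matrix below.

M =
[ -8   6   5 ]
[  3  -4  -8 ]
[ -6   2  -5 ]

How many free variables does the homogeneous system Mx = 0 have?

Row reduce to echelon form.
R2 ← R2 + (3/8)·R1: [0, -7/4, -49/8]
R3 ← R3 − (3/4)·R1: [0, -5/2, -35/4]
R3 ← R3 − (10/7)·R2: [0, 0, 0]
2 nonzero rows, so rank(M) = 2.
M has 3 columns; by rank–nullity, nullity = 3 − 2 = 1.

1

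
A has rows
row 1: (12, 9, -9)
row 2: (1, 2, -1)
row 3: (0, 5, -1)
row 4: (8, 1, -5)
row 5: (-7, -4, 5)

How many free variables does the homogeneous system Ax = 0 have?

Row reduce to echelon form.
R2 ← R2 − (1/12)·R1: [0, 5/4, -1/4]
R4 ← R4 − (2/3)·R1: [0, -5, 1]
R5 ← R5 + (7/12)·R1: [0, 5/4, -1/4]
R3 ← R3 − (4)·R2: [0, 0, 0]
R4 ← R4 + (4)·R2: [0, 0, 0]
R5 ← R5 − R2: [0, 0, 0]
2 nonzero rows, so rank(A) = 2.
A has 3 columns; by rank–nullity, nullity = 3 − 2 = 1.

1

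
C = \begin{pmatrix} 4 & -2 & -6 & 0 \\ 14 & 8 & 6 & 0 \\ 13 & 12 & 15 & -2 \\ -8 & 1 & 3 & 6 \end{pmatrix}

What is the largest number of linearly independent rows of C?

Row reduce to echelon form.
R2 ← R2 − (7/2)·R1: [0, 15, 27, 0]
R3 ← R3 − (13/4)·R1: [0, 37/2, 69/2, -2]
R4 ← R4 + (2)·R1: [0, -3, -9, 6]
R3 ← R3 − (37/30)·R2: [0, 0, 6/5, -2]
R4 ← R4 + (1/5)·R2: [0, 0, -18/5, 6]
R4 ← R4 + (3)·R3: [0, 0, 0, 0]
Echelon form has 3 nonzero rows, so rank(C) = 3.
The rank gives the maximum number of linearly independent rows: 3.

3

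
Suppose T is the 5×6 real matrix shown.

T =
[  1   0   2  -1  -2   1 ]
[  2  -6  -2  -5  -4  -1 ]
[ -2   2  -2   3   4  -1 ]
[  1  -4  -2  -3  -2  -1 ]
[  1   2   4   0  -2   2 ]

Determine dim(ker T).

Row reduce to echelon form.
R2 ← R2 − (2)·R1: [0, -6, -6, -3, 0, -3]
R3 ← R3 + (2)·R1: [0, 2, 2, 1, 0, 1]
R4 ← R4 − R1: [0, -4, -4, -2, 0, -2]
R5 ← R5 − R1: [0, 2, 2, 1, 0, 1]
R3 ← R3 + (1/3)·R2: [0, 0, 0, 0, 0, 0]
R4 ← R4 − (2/3)·R2: [0, 0, 0, 0, 0, 0]
R5 ← R5 + (1/3)·R2: [0, 0, 0, 0, 0, 0]
2 nonzero rows, so rank(T) = 2.
T has 6 columns; by rank–nullity, nullity = 6 − 2 = 4.

4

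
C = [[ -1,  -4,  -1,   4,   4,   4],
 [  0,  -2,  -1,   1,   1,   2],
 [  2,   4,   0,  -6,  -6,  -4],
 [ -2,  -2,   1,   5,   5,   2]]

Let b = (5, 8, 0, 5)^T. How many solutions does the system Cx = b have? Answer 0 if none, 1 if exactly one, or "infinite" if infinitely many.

Row reduce the augmented matrix [C | b].
R3 ← R3 + (2)·R1: [0, -4, -2, 2, 2, 4, 10]
R4 ← R4 − (2)·R1: [0, 6, 3, -3, -3, -6, -5]
R3 ← R3 − (2)·R2: [0, 0, 0, 0, 0, 0, -6]
R4 ← R4 + (3)·R2: [0, 0, 0, 0, 0, 0, 19]
R4 ← R4 + (19/6)·R3: [0, 0, 0, 0, 0, 0, 0]
The echelon form has 3 nonzero rows; the last pivot sits in the augmented column, so rank(C) = 2 but rank([C|b]) = 3.
Since the ranks differ, the system is inconsistent.
It has no solutions.

0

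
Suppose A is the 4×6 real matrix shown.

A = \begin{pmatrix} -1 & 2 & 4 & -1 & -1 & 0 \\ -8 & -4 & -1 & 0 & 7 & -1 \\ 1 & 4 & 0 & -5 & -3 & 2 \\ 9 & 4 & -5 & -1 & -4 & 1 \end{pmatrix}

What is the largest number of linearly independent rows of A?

4

Row reduce to echelon form.
R2 ← R2 − (8)·R1: [0, -20, -33, 8, 15, -1]
R3 ← R3 + R1: [0, 6, 4, -6, -4, 2]
R4 ← R4 + (9)·R1: [0, 22, 31, -10, -13, 1]
R3 ← R3 + (3/10)·R2: [0, 0, -59/10, -18/5, 1/2, 17/10]
R4 ← R4 + (11/10)·R2: [0, 0, -53/10, -6/5, 7/2, -1/10]
R4 ← R4 − (53/59)·R3: [0, 0, 0, 120/59, 180/59, -96/59]
Echelon form has 4 nonzero rows, so rank(A) = 4.
The rank gives the maximum number of linearly independent rows: 4.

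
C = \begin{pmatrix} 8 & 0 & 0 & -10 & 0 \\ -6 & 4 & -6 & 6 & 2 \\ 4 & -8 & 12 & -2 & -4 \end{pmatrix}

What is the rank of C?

2

Row reduce to echelon form.
R2 ← R2 + (3/4)·R1: [0, 4, -6, -3/2, 2]
R3 ← R3 − (1/2)·R1: [0, -8, 12, 3, -4]
R3 ← R3 + (2)·R2: [0, 0, 0, 0, 0]
Echelon form has 2 nonzero rows, so rank(C) = 2.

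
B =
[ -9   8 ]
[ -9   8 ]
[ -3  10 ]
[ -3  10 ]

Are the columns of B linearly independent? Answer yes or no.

Row reduce B to echelon form.
R2 ← R2 − R1: [0, 0]
R3 ← R3 − (1/3)·R1: [0, 22/3]
R4 ← R4 − (1/3)·R1: [0, 22/3]
Swap R2 ↔ R3
R4 ← R4 − R2: [0, 0]
2 pivots among 2 columns.
Every column is a pivot column, so the columns are linearly independent.

yes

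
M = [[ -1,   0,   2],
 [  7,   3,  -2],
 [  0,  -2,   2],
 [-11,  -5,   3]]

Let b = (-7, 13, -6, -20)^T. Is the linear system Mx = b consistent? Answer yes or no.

yes

Row reduce the augmented matrix [M | b].
R2 ← R2 + (7)·R1: [0, 3, 12, -36]
R4 ← R4 − (11)·R1: [0, -5, -19, 57]
R3 ← R3 + (2/3)·R2: [0, 0, 10, -30]
R4 ← R4 + (5/3)·R2: [0, 0, 1, -3]
R4 ← R4 − (1/10)·R3: [0, 0, 0, 0]
The echelon form has 3 nonzero rows, and every pivot lies in the first 3 columns, so rank(M) = rank([M|b]) = 3.
The system is consistent.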